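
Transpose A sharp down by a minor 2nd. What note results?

A down a major second is G, so the target letter is G.
From A#, a minor second is 1 semitone down: G##.

G##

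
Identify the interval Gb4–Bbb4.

minor third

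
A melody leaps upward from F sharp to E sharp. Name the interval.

major seventh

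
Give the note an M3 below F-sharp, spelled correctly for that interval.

A third below F lands on the letter D.
A major third spans 4 semitones, so F# moves to pitch class 2. On the letter D that is D.

D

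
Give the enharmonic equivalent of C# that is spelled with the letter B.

Plain B sits 2 semitones below C#, so on the letter B the same pitch needs a double sharp: B##.

B##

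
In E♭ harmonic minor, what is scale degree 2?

F

Degree 2 takes the letter 1 step above E, which is F.
In harmonic minor, degree 2 sits 2 semitones above the tonic. Eb + 2 semitones is pitch class 5, spelled on F as F.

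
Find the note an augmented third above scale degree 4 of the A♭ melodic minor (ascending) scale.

Scale degree 4 of Ab melodic minor (ascending) is Db.
An augmented third (5 semitones) above Db lands on the letter F, giving F#.

F#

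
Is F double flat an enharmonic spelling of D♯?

Yes

Fbb is pitch class 3; D# is pitch class 3.
All spellings map to pitch class 3, so they are enharmonically equivalent.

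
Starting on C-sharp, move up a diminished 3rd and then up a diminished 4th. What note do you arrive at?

A diminished third up from C# is Eb (letter E, 2 semitones up).
A diminished fourth up from Eb is Abb (letter A, 4 semitones up).

Abb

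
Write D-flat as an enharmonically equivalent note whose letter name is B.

Plain B sits 2 semitones below Db, so on the letter B the same pitch needs a double sharp: B##.

B##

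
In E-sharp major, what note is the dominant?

The E# major scale runs E# F## G## A# B# C## D##.
Degree 5 is B#.

B#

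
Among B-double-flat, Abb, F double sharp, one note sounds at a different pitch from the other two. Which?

In 12-tone equal temperament, enharmonic equivalents share a pitch class. Bbb is pitch class 9; Abb is pitch class 7; F## is pitch class 7.
Abb and F## share pitch class 7, while Bbb is pitch class 9.

Bbb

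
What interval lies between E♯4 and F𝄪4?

major second

Counting letters E–F gives a second.
E#→F## = 2 semitones, exactly the major second.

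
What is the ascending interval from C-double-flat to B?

doubly augmented seventh

The letter names run C→B, a span of 6 letter steps, so the interval is some kind of seventh.
Cbb to B is 13 semitones. A major seventh is 11, so 13 makes it doubly augmented.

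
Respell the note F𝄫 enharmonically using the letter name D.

Fbb is pitch class 3. The letter D alone is pitch class 2.
To reach pitch class 3 from D requires an offset of +1 semitone, i.e. sharp: D#.

D#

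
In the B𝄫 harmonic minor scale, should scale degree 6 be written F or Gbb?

Gbb

Each scale degree takes a distinct letter name. Degree 6 of a scale on B must use the letter G.
Gbb and F are enharmonically the same pitch, but only Gbb uses the letter G, so it is the correct spelling here.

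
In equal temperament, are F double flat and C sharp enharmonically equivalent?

No

Two spellings are enharmonically equivalent only if they share a pitch class.
Here Fbb → 3, C# → 1; 1 ≠ 3, so they are not.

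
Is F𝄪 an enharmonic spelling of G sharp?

No

F## is pitch class 7; G# is pitch class 8.
The pitch classes differ (7 vs. 8), so they are not enharmonic equivalents.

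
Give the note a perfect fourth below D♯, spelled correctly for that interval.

A#

D down a perfect fourth is A, so the target letter is A.
From D#, a perfect fourth is 5 semitones down: A#.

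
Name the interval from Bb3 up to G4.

major sixth

The letter names run B→G, a span of 5 letter steps, so the interval is some kind of sixth.
Bb to G is 9 semitones. A major sixth is 9, so 9 makes it major.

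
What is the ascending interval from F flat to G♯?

doubly augmented second

The letter names run F→G, a span of 1 letter step, so the interval is some kind of second.
Fb to G# is 4 semitones. A major second is 2, so 4 makes it doubly augmented.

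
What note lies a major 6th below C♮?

Eb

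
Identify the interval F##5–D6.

The letter names run F→D, a span of 5 letter steps, so the interval is some kind of sixth.
F## to D is 7 semitones. A major sixth is 9, so 7 makes it diminished.

diminished sixth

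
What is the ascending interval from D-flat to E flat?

The letter names run D→E, a span of 1 letter step, so the interval is some kind of second.
Db to Eb is 2 semitones. A major second is 2, so 2 makes it major.

major second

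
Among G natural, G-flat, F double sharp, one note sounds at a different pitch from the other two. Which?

Gb

In 12-tone equal temperament, enharmonic equivalents share a pitch class. G is pitch class 7; Gb is pitch class 6; F## is pitch class 7.
G and F## share pitch class 7, while Gb is pitch class 6.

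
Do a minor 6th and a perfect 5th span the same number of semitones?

A minor sixth spans 8 semitones; a perfect fifth spans 7.
The spans differ, so they are not enharmonic equivalents.

No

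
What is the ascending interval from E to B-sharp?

The letter names run E→B, a span of 4 letter steps, so the interval is some kind of fifth.
E to B# is 8 semitones. A perfect fifth is 7, so 8 makes it augmented.

augmented fifth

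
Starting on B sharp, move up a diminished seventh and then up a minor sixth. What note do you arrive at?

A diminished seventh up from B# is A (letter A, 9 semitones up).
A minor sixth up from A is F (letter F, 8 semitones up).

F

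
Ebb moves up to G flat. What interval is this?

The letter names run E→G, a span of 2 letter steps, so the interval is some kind of third.
Ebb to Gb is 4 semitones. A major third is 4, so 4 makes it major.

major third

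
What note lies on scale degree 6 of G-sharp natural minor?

E

The G# natural minor scale runs G# A# B C# D# E F#.
Degree 6 is E.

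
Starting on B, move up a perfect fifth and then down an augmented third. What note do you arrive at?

Db

A perfect fifth up from B is F# (letter F, 7 semitones up).
An augmented third down from F# is Db (letter D, 5 semitones down).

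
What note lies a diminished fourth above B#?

E

A fourth above B lands on the letter E.
A diminished fourth spans 4 semitones, so B# moves to pitch class 4. On the letter E that is E.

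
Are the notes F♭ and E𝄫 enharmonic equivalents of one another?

Fb is pitch class 4; Ebb is pitch class 2.
The pitch classes differ (4 vs. 2), so they are not enharmonic equivalents.

No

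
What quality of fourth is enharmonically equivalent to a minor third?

doubly diminished

A minor third spans 3 semitones.
A fourth spanning 3 semitones is doubly diminished (the perfect fourth is 5).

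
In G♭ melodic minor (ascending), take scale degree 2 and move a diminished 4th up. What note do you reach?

Scale degree 2 of Gb melodic minor (ascending) is Ab.
A diminished fourth (4 semitones) above Ab lands on the letter D, giving Dbb.

Dbb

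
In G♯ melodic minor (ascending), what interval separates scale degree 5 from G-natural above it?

Scale degree 5 of G# melodic minor (ascending) is D#.
D# up to G: letters D→G make it a fourth; 4 semitones makes it diminished.

diminished fourth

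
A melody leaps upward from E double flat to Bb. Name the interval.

augmented fifth

The letter names run E→B, a span of 4 letter steps, so the interval is some kind of fifth.
Ebb to Bb is 8 semitones. A perfect fifth is 7, so 8 makes it augmented.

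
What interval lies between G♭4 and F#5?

augmented seventh

Counting letters G–A–B–C–D–E–F gives a seventh.
Gb→F# = 12 semitones, 1 wider than the major seventh (11), so augmented.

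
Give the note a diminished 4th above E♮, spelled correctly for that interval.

A fourth above E lands on the letter A.
A diminished fourth spans 4 semitones, so E moves to pitch class 8. On the letter A that is Ab.

Ab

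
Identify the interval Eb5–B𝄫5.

diminished fifth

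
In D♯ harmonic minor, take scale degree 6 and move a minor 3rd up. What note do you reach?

Scale degree 6 of D# harmonic minor is B.
A minor third (3 semitones) above B lands on the letter D, giving D.

D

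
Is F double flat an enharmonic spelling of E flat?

Fbb is pitch class 3; Eb is pitch class 3.
All spellings map to pitch class 3, so they are enharmonically equivalent.

Yes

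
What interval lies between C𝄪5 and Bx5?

major seventh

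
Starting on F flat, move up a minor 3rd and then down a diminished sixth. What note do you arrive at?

A minor third up from Fb is Abb (letter A, 3 semitones up).
A diminished sixth down from Abb is C (letter C, 7 semitones down).

C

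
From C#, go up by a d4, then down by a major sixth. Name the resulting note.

Ab

A diminished fourth up from C# is F (letter F, 4 semitones up).
A major sixth down from F is Ab (letter A, 9 semitones down).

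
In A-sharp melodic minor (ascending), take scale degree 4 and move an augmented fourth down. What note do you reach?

A

Scale degree 4 of A# melodic minor (ascending) is D#.
An augmented fourth (6 semitones) below D# lands on the letter A, giving A.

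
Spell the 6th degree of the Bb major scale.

The Bb major scale runs Bb C D Eb F G A.
Degree 6 is G.

G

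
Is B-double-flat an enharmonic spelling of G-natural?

Two spellings are enharmonically equivalent only if they share a pitch class.
Here Bbb → 9, G → 7; 7 ≠ 9, so they are not.

No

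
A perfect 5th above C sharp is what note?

C up a perfect fifth is G, so the target letter is G.
From C#, a perfect fifth is 7 semitones up: G#.

G#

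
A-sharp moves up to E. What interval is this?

Counting letters A–B–C–D–E gives a fifth.
A#→E = 6 semitones, 1 narrower than the perfect fifth (7), so diminished.

diminished fifth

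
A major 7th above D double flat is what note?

Cb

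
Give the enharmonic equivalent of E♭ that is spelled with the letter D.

D#

Eb is pitch class 3. The letter D alone is pitch class 2.
To reach pitch class 3 from D requires an offset of +1 semitone, i.e. sharp: D#.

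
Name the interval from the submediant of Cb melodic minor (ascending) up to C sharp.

augmented third

The submediant of Cb melodic minor (ascending) is Ab.
Ab up to C#: letters A→C make it a third; 5 semitones makes it augmented.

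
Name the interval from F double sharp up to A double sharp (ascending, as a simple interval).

The letter names run F→A, a span of 2 letter steps, so the interval is some kind of third.
F## to A## is 4 semitones. A major third is 4, so 4 makes it major.

major third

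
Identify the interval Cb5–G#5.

Counting letters C–D–E–F–G gives a fifth.
Cb→G# = 9 semitones, 2 wider than the perfect fifth (7), so doubly augmented.

doubly augmented fifth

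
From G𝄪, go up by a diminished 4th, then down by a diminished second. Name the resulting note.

A diminished fourth up from G## is C# (letter C, 4 semitones up).
A diminished second down from C# is B## (letter B, 0 semitones down).

B##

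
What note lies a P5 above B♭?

B up a perfect fifth is F#, so the target letter is F.
From Bb, a perfect fifth is 7 semitones up: F.

F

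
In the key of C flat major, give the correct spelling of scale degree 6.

Degree 6 takes the letter 5 steps above C, which is A.
In major, degree 6 sits 9 semitones above the tonic. Cb + 9 semitones is pitch class 8, spelled on A as Ab.

Ab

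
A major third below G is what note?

G down a major third is Eb, so the target letter is E.
From G, a major third is 4 semitones down: Eb.

Eb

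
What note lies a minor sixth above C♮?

C up a major sixth is A, so the target letter is A.
From C, a minor sixth is 8 semitones up: Ab.

Ab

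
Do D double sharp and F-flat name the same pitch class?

Yes

D## is pitch class 4; Fb is pitch class 4.
All spellings map to pitch class 4, so they are enharmonically equivalent.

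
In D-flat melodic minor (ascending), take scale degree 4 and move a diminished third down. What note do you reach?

E

Scale degree 4 of Db melodic minor (ascending) is Gb.
A diminished third (2 semitones) below Gb lands on the letter E, giving E.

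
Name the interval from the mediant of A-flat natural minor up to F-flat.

perfect fourth

The mediant of Ab natural minor is Cb.
Cb up to Fb: letters C→F make it a fourth; 5 semitones makes it perfect.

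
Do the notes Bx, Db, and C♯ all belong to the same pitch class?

Yes

B## is pitch class 1; Db is pitch class 1; C# is pitch class 1.
All spellings map to pitch class 1, so they are enharmonically equivalent.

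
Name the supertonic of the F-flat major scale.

Degree 2 takes the letter 1 step above F, which is G.
In major, degree 2 sits 2 semitones above the tonic. Fb + 2 semitones is pitch class 6, spelled on G as Gb.

Gb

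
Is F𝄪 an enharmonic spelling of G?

Yes

F## is pitch class 7; G is pitch class 7.
All spellings map to pitch class 7, so they are enharmonically equivalent.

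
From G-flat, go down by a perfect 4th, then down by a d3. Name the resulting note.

B

A perfect fourth down from Gb is Db (letter D, 5 semitones down).
A diminished third down from Db is B (letter B, 2 semitones down).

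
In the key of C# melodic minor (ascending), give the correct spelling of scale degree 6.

Degree 6 takes the letter 5 steps above C, which is A.
In melodic minor (ascending), degree 6 sits 9 semitones above the tonic. C# + 9 semitones is pitch class 10, spelled on A as A#.

A#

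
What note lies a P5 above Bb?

B up a perfect fifth is F#, so the target letter is F.
From Bb, a perfect fifth is 7 semitones up: F.

F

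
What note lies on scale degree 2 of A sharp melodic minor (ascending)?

B#

The A# melodic minor (ascending) scale runs A# B# C# D# E# F## G##.
Degree 2 is B#.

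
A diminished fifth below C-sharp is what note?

F##

C down a perfect fifth is F, so the target letter is F.
From C#, a diminished fifth is 6 semitones down: F##.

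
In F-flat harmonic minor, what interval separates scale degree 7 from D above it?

Scale degree 7 of Fb harmonic minor is Eb.
Eb up to D: letters E→D make it a seventh; 11 semitones makes it major.

major seventh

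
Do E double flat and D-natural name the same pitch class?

Yes

Ebb is pitch class 2; D is pitch class 2.
All spellings map to pitch class 2, so they are enharmonically equivalent.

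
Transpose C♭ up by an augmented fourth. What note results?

F

C up a perfect fourth is F, so the target letter is F.
From Cb, an augmented fourth is 6 semitones up: F.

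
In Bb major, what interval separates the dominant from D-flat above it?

The dominant of Bb major is F.
F up to Db: letters F→D make it a sixth; 8 semitones makes it minor.

minor sixth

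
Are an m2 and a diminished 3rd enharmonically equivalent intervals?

No

A minor second spans 1 semitone; a diminished third spans 2.
The spans differ, so they are not enharmonic equivalents.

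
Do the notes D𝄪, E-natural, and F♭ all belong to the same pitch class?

D## = pitch class 4 and E = pitch class 4 and Fb = pitch class 4 — the same pitch class, so they are enharmonic equivalents.

Yes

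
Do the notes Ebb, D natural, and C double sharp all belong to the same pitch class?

Yes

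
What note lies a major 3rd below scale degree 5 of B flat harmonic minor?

Scale degree 5 of Bb harmonic minor is F.
A major third (4 semitones) below F lands on the letter D, giving Db.

Db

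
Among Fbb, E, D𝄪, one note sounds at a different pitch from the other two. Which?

In 12-tone equal temperament, enharmonic equivalents share a pitch class. Fbb is pitch class 3; E is pitch class 4; D## is pitch class 4.
E and D## share pitch class 4, while Fbb is pitch class 3.

Fbb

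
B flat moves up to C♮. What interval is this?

major second

Counting letters B–C gives a second.
Bb→C = 2 semitones, exactly the major second.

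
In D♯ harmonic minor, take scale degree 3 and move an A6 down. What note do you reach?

Ab

Scale degree 3 of D# harmonic minor is F#.
An augmented sixth (10 semitones) below F# lands on the letter A, giving Ab.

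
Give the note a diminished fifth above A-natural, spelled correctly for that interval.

A fifth above A lands on the letter E.
A diminished fifth spans 6 semitones, so A moves to pitch class 3. On the letter E that is Eb.

Eb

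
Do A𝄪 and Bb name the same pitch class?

A## is pitch class 11; Bb is pitch class 10.
The pitch classes differ (11 vs. 10), so they are not enharmonic equivalents.

No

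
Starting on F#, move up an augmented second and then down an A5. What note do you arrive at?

C#

An augmented second up from F# is G## (letter G, 3 semitones up).
An augmented fifth down from G## is C# (letter C, 8 semitones down).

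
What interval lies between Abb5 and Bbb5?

major second

The letter names run A→B, a span of 1 letter step, so the interval is some kind of second.
Abb to Bbb is 2 semitones. A major second is 2, so 2 makes it major.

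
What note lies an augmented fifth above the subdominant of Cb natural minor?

The subdominant of Cb natural minor is Fb.
An augmented fifth (8 semitones) above Fb lands on the letter C, giving C.

C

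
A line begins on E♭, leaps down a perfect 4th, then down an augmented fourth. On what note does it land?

Fb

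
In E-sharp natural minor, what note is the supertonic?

F##

The E# natural minor scale runs E# F## G# A# B# C# D#.
Degree 2 is F##.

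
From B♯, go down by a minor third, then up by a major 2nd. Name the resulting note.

A minor third down from B# is G## (letter G, 3 semitones down).
A major second up from G## is A## (letter A, 2 semitones up).

A##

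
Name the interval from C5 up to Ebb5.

diminished third

Counting letters C–D–E gives a third.
C→Ebb = 2 semitones, 2 narrower than the major third (4), so diminished.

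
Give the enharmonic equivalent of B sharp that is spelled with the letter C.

C

B# is pitch class 0. The letter C alone is pitch class 0.
Pitch class 0 on C needs no accidental: C.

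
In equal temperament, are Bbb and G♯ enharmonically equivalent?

Two spellings are enharmonically equivalent only if they share a pitch class.
Here Bbb → 9, G# → 8; 8 ≠ 9, so they are not.

No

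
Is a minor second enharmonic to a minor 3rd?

No

A minor second spans 1 semitone; a minor third spans 3.
The spans differ, so they are not enharmonic equivalents.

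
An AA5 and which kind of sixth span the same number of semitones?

A doubly augmented fifth spans 9 semitones.
A sixth spanning 9 semitones is major (the major sixth is 9).

major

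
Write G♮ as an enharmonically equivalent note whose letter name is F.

G is pitch class 7. The letter F alone is pitch class 5.
To reach pitch class 7 from F requires an offset of +2 semitones, i.e. double sharp: F##.

F##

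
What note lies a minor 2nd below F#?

E#

A second below F lands on the letter E.
A minor second spans 1 semitone, so F# moves to pitch class 5. On the letter E that is E#.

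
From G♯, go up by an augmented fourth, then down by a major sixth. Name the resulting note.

E#

An augmented fourth up from G# is C## (letter C, 6 semitones up).
A major sixth down from C## is E# (letter E, 9 semitones down).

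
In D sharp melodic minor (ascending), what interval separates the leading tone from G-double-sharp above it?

The leading tone of D# melodic minor (ascending) is C##.
C## up to G##: letters C→G make it a fifth; 7 semitones makes it perfect.

perfect fifth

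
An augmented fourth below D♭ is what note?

D down a perfect fourth is A, so the target letter is A.
From Db, an augmented fourth is 6 semitones down: Abb.

Abb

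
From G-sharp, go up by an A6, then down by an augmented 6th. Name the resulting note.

G#

An augmented sixth up from G# is E## (letter E, 10 semitones up).
An augmented sixth down from E## is G# (letter G, 10 semitones down).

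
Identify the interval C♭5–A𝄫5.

minor sixth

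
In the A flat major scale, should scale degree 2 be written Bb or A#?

Bb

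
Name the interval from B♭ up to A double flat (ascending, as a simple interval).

diminished seventh

Counting letters B–C–D–E–F–G–A gives a seventh.
Bb→Abb = 9 semitones, 2 narrower than the major seventh (11), so diminished.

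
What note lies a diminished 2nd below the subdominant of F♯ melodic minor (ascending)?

The subdominant of F# melodic minor (ascending) is B.
A diminished second (0 semitones) below B lands on the letter A, giving A##.

A##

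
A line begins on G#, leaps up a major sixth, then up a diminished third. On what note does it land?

G

A major sixth up from G# is E# (letter E, 9 semitones up).
A diminished third up from E# is G (letter G, 2 semitones up).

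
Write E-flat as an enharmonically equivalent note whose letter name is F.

Fbb

Eb is pitch class 3. The letter F alone is pitch class 5.
To reach pitch class 3 from F requires an offset of -2 semitones, i.e. double flat: Fbb.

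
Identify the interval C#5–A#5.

major sixth

Counting letters C–D–E–F–G–A gives a sixth.
C#→A# = 9 semitones, exactly the major sixth.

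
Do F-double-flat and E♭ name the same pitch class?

Fbb is pitch class 3; Eb is pitch class 3.
All spellings map to pitch class 3, so they are enharmonically equivalent.

Yes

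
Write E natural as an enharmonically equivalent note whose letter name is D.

D##

E is pitch class 4. The letter D alone is pitch class 2.
To reach pitch class 4 from D requires an offset of +2 semitones, i.e. double sharp: D##.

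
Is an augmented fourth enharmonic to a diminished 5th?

Yes

An augmented fourth spans 6 semitones; a diminished fifth spans 6.
They are enharmonically equivalent.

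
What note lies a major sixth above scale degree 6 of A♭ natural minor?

Scale degree 6 of Ab natural minor is Fb.
A major sixth (9 semitones) above Fb lands on the letter D, giving Db.

Db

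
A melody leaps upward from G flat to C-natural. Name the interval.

augmented fourth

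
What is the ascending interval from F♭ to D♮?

augmented sixth

Counting letters F–G–A–B–C–D gives a sixth.
Fb→D = 10 semitones, 1 wider than the major sixth (9), so augmented.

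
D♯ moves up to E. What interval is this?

The letter names run D→E, a span of 1 letter step, so the interval is some kind of second.
D# to E is 1 semitone. A major second is 2, so 1 makes it minor.

minor second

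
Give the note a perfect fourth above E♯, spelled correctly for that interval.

A#

A fourth above E lands on the letter A.
A perfect fourth spans 5 semitones, so E# moves to pitch class 10. On the letter A that is A#.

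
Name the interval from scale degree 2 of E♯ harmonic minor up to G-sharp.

minor second

Scale degree 2 of E# harmonic minor is F##.
F## up to G#: letters F→G make it a second; 1 semitone makes it minor.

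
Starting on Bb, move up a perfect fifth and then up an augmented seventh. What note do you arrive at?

A perfect fifth up from Bb is F (letter F, 7 semitones up).
An augmented seventh up from F is E# (letter E, 12 semitones up).

E#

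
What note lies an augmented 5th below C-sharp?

C down a perfect fifth is F, so the target letter is F.
From C#, an augmented fifth is 8 semitones down: F.

F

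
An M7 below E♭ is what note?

Fb

E down a major seventh is F, so the target letter is F.
From Eb, a major seventh is 11 semitones down: Fb.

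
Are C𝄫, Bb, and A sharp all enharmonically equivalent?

Cbb = pitch class 10 and Bb = pitch class 10 and A# = pitch class 10 — the same pitch class, so they are enharmonic equivalents.

Yes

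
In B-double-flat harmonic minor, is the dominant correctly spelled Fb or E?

Fb

Each scale degree takes a distinct letter name. Degree 5 of a scale on B must use the letter F.
Fb and E are enharmonically the same pitch, but only Fb uses the letter F, so it is the correct spelling here.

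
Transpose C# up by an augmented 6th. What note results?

A##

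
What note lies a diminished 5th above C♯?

C up a perfect fifth is G, so the target letter is G.
From C#, a diminished fifth is 6 semitones up: G.

G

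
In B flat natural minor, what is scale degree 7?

Degree 7 takes the letter 6 steps above B, which is A.
In natural minor, degree 7 sits 10 semitones above the tonic. Bb + 10 semitones is pitch class 8, spelled on A as Ab.

Ab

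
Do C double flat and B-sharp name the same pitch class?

No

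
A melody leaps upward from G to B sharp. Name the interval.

augmented third

The letter names run G→B, a span of 2 letter steps, so the interval is some kind of third.
G to B# is 5 semitones. A major third is 4, so 5 makes it augmented.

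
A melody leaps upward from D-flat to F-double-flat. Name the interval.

diminished third

Counting letters D–E–F gives a third.
Db→Fbb = 2 semitones, 2 narrower than the major third (4), so diminished.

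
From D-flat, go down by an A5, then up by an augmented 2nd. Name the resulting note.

An augmented fifth down from Db is Gbb (letter G, 8 semitones down).
An augmented second up from Gbb is Ab (letter A, 3 semitones up).

Ab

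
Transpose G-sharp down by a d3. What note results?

G down a major third is Eb, so the target letter is E.
From G#, a diminished third is 2 semitones down: E##.

E##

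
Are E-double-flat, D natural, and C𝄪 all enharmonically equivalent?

Ebb is pitch class 2; D is pitch class 2; C## is pitch class 2.
All spellings map to pitch class 2, so they are enharmonically equivalent.

Yes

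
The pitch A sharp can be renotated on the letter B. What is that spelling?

A# is pitch class 10. The letter B alone is pitch class 11.
To reach pitch class 10 from B requires an offset of -1 semitone, i.e. flat: Bb.

Bb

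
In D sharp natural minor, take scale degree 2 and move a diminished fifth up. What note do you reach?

B

Scale degree 2 of D# natural minor is E#.
A diminished fifth (6 semitones) above E# lands on the letter B, giving B.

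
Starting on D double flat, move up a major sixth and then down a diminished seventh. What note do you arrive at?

C

A major sixth up from Dbb is Bbb (letter B, 9 semitones up).
A diminished seventh down from Bbb is C (letter C, 9 semitones down).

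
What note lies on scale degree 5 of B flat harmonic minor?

F

The Bb harmonic minor scale runs Bb C Db Eb F Gb A.
Degree 5 is F.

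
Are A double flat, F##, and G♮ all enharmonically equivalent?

Abb = pitch class 7 and F## = pitch class 7 and G = pitch class 7 — the same pitch class, so they are enharmonic equivalents.

Yes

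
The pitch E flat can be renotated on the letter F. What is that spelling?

Plain F sits 2 semitones above Eb, so on the letter F the same pitch needs a double flat: Fbb.

Fbb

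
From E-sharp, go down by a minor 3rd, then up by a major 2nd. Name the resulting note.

A minor third down from E# is C## (letter C, 3 semitones down).
A major second up from C## is D## (letter D, 2 semitones up).

D##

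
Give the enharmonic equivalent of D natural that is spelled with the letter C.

C##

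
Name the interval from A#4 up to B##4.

augmented second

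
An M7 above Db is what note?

C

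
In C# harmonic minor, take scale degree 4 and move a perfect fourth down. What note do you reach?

Scale degree 4 of C# harmonic minor is F#.
A perfect fourth (5 semitones) below F# lands on the letter C, giving C#.

C#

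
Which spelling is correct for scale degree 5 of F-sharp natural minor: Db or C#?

Each scale degree takes a distinct letter name. Degree 5 of a scale on F must use the letter C.
C# and Db are enharmonically the same pitch, but only C# uses the letter C, so it is the correct spelling here.

C#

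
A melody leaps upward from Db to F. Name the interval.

major third

The letter names run D→F, a span of 2 letter steps, so the interval is some kind of third.
Db to F is 4 semitones. A major third is 4, so 4 makes it major.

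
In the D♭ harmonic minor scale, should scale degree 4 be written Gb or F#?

Gb

Each scale degree takes a distinct letter name. Degree 4 of a scale on D must use the letter G.
Gb and F# are enharmonically the same pitch, but only Gb uses the letter G, so it is the correct spelling here.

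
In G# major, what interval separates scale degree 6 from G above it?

Scale degree 6 of G# major is E#.
E# up to G: letters E→G make it a third; 2 semitones makes it diminished.

diminished third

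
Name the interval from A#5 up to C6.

diminished third

The letter names run A→C, a span of 2 letter steps, so the interval is some kind of third.
A# to C is 2 semitones. A major third is 4, so 2 makes it diminished.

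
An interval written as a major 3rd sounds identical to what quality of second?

A major third spans 4 semitones.
A second spanning 4 semitones is doubly augmented (the major second is 2).

doubly augmented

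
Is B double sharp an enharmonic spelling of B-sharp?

No

Two spellings are enharmonically equivalent only if they share a pitch class.
Here B## → 1, B# → 0; 0 ≠ 1, so they are not.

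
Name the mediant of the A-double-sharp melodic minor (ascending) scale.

Degree 3 takes the letter 2 steps above A, which is C.
In melodic minor (ascending), degree 3 sits 3 semitones above the tonic. A## + 3 semitones is pitch class 2, spelled on C as C##.

C##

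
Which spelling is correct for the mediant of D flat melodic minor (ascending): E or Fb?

Fb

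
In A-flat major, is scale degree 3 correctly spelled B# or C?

C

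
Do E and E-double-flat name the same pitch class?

No

Two spellings are enharmonically equivalent only if they share a pitch class.
Here E → 4, Ebb → 2; 2 ≠ 4, so they are not.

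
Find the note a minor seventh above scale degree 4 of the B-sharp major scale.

Scale degree 4 of B# major is E#.
A minor seventh (10 semitones) above E# lands on the letter D, giving D#.

D#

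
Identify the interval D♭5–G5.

The letter names run D→G, a span of 3 letter steps, so the interval is some kind of fourth.
Db to G is 6 semitones. A perfect fourth is 5, so 6 makes it augmented.

augmented fourth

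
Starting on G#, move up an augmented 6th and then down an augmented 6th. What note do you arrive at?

An augmented sixth up from G# is E## (letter E, 10 semitones up).
An augmented sixth down from E## is G# (letter G, 10 semitones down).

G#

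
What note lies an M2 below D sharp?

A second below D lands on the letter C.
A major second spans 2 semitones, so D# moves to pitch class 1. On the letter C that is C#.

C#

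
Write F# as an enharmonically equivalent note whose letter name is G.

F# is pitch class 6. The letter G alone is pitch class 7.
To reach pitch class 6 from G requires an offset of -1 semitone, i.e. flat: Gb.

Gb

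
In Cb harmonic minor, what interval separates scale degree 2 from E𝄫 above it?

minor second

Scale degree 2 of Cb harmonic minor is Db.
Db up to Ebb: letters D→E make it a second; 1 semitone makes it minor.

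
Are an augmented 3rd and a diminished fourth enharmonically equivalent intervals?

An augmented third spans 5 semitones; a diminished fourth spans 4.
The spans differ, so they are not enharmonic equivalents.

No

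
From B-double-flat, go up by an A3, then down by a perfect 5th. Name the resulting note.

An augmented third up from Bbb is D (letter D, 5 semitones up).
A perfect fifth down from D is G (letter G, 7 semitones down).

G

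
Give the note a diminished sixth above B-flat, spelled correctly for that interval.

Gbb

B up a major sixth is G#, so the target letter is G.
From Bb, a diminished sixth is 7 semitones up: Gbb.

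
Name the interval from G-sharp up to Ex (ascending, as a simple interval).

augmented sixth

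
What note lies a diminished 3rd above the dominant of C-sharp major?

Bb

The dominant of C# major is G#.
A diminished third (2 semitones) above G# lands on the letter B, giving Bb.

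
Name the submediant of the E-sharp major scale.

C##

The E# major scale runs E# F## G## A# B# C## D##.
Degree 6 is C##.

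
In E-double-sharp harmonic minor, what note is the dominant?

B##

Degree 5 takes the letter 4 steps above E, which is B.
In harmonic minor, degree 5 sits 7 semitones above the tonic. E## + 7 semitones is pitch class 1, spelled on B as B##.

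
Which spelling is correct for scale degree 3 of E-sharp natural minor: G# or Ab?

Each scale degree takes a distinct letter name. Degree 3 of a scale on E must use the letter G.
G# and Ab are enharmonically the same pitch, but only G# uses the letter G, so it is the correct spelling here.

G#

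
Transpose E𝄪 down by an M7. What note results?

F##

E down a major seventh is F, so the target letter is F.
From E##, a major seventh is 11 semitones down: F##.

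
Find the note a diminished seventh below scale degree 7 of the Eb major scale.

Scale degree 7 of Eb major is D.
A diminished seventh (9 semitones) below D lands on the letter E, giving E#.

E#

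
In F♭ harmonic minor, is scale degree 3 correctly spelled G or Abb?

Each scale degree takes a distinct letter name. Degree 3 of a scale on F must use the letter A.
Abb and G are enharmonically the same pitch, but only Abb uses the letter A, so it is the correct spelling here.

Abb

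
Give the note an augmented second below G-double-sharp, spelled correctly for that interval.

F#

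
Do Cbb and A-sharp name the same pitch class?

Cbb is pitch class 10; A# is pitch class 10.
All spellings map to pitch class 10, so they are enharmonically equivalent.

Yes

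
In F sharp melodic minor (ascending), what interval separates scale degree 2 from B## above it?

augmented third

Scale degree 2 of F# melodic minor (ascending) is G#.
G# up to B##: letters G→B make it a third; 5 semitones makes it augmented.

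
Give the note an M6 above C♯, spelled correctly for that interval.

A#

C up a major sixth is A, so the target letter is A.
From C#, a major sixth is 9 semitones up: A#.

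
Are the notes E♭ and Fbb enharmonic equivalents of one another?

Eb is pitch class 3; Fbb is pitch class 3.
All spellings map to pitch class 3, so they are enharmonically equivalent.

Yes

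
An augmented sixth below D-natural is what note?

Fb

D down a major sixth is F, so the target letter is F.
From D, an augmented sixth is 10 semitones down: Fb.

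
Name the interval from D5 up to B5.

Counting letters D–E–F–G–A–B gives a sixth.
D→B = 9 semitones, exactly the major sixth.

major sixth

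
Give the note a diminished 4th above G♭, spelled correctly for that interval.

Cbb

G up a perfect fourth is C, so the target letter is C.
From Gb, a diminished fourth is 4 semitones up: Cbb.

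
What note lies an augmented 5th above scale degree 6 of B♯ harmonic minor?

D##

Scale degree 6 of B# harmonic minor is G#.
An augmented fifth (8 semitones) above G# lands on the letter D, giving D##.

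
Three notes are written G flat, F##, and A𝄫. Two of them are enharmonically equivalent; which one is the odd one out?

Gb

In 12-tone equal temperament, enharmonic equivalents share a pitch class. Gb is pitch class 6; F## is pitch class 7; Abb is pitch class 7.
F## and Abb share pitch class 7, while Gb is pitch class 6.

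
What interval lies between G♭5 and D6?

Counting letters G–A–B–C–D gives a fifth.
Gb→D = 8 semitones, 1 wider than the perfect fifth (7), so augmented.

augmented fifth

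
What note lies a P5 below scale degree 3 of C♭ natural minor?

Scale degree 3 of Cb natural minor is Ebb.
A perfect fifth (7 semitones) below Ebb lands on the letter A, giving Abb.

Abb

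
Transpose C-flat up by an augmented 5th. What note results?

G

C up a perfect fifth is G, so the target letter is G.
From Cb, an augmented fifth is 8 semitones up: G.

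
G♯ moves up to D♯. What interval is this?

Counting letters G–A–B–C–D gives a fifth.
G#→D# = 7 semitones, exactly the perfect fifth.

perfect fifth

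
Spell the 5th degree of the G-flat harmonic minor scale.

Degree 5 takes the letter 4 steps above G, which is D.
In harmonic minor, degree 5 sits 7 semitones above the tonic. Gb + 7 semitones is pitch class 1, spelled on D as Db.

Db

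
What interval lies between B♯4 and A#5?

Counting letters B–C–D–E–F–G–A gives a seventh.
B#→A# = 10 semitones, 1 narrower than the major seventh (11), so minor.

minor seventh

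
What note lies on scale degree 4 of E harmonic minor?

A

The E harmonic minor scale runs E F# G A B C D#.
Degree 4 is A.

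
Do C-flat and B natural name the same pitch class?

Cb = pitch class 11 and B = pitch class 11 — the same pitch class, so they are enharmonic equivalents.

Yes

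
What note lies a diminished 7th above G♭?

A seventh above G lands on the letter F.
A diminished seventh spans 9 semitones, so Gb moves to pitch class 3. On the letter F that is Fbb.

Fbb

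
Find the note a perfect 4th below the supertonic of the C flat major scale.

Ab

The supertonic of Cb major is Db.
A perfect fourth (5 semitones) below Db lands on the letter A, giving Ab.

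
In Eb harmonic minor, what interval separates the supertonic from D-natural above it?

major sixth

The supertonic of Eb harmonic minor is F.
F up to D: letters F→D make it a sixth; 9 semitones makes it major.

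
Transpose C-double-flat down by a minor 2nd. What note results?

Bbb

A second below C lands on the letter B.
A minor second spans 1 semitone, so Cbb moves to pitch class 9. On the letter B that is Bbb.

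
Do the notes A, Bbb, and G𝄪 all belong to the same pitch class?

Yes

A is pitch class 9; Bbb is pitch class 9; G## is pitch class 9.
All spellings map to pitch class 9, so they are enharmonically equivalent.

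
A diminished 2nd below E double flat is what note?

D

E down a major second is D, so the target letter is D.
From Ebb, a diminished second is 0 semitones down: D.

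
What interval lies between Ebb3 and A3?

doubly augmented fourth

The letter names run E→A, a span of 3 letter steps, so the interval is some kind of fourth.
Ebb to A is 7 semitones. A perfect fourth is 5, so 7 makes it doubly augmented.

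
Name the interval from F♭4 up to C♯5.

doubly augmented fifth

Counting letters F–G–A–B–C gives a fifth.
Fb→C# = 9 semitones, 2 wider than the perfect fifth (7), so doubly augmented.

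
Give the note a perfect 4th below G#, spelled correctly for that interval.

A fourth below G lands on the letter D.
A perfect fourth spans 5 semitones, so G# moves to pitch class 3. On the letter D that is D#.

D#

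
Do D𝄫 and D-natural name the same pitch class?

No

Two spellings are enharmonically equivalent only if they share a pitch class.
Here Dbb → 0, D → 2; 0 ≠ 2, so they are not.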